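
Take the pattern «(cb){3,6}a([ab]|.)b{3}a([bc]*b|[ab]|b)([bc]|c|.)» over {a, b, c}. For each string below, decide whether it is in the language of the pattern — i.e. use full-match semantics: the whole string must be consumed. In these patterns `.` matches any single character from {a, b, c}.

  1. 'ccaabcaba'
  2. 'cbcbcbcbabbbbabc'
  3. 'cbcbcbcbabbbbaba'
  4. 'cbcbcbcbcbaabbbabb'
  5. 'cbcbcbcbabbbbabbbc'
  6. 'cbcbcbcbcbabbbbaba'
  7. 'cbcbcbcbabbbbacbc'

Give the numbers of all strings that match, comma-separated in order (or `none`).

1 → no match — must start with 'cb'
2 → match
3 → match
4 → match
5 → match
6 → match
7 → match

2, 3, 4, 5, 6, 7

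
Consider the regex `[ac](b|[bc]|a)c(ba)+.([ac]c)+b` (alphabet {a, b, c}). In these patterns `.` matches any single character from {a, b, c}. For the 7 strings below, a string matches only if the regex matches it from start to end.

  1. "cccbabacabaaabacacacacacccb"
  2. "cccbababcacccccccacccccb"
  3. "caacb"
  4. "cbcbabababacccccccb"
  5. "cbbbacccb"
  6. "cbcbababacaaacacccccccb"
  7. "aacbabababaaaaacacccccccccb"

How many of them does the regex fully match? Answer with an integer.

1 → no match
2 → no match
3. "caacb" → no match
4 → match
5. "cbbbacccb" → no match
6 → no match
7 → no match
Total matched: 1

1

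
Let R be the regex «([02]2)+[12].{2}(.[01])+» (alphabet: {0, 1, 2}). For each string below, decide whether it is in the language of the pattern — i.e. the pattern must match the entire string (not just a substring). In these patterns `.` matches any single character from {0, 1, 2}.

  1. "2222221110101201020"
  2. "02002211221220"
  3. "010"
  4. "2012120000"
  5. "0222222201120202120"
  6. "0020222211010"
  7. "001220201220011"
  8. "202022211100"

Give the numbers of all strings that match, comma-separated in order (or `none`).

1, 5

1 → match
2 → no match
3. "010" → no match
4. "2012120000" → no match
5 → match
6 → no match
7 → no match
8. "202022211100" → no match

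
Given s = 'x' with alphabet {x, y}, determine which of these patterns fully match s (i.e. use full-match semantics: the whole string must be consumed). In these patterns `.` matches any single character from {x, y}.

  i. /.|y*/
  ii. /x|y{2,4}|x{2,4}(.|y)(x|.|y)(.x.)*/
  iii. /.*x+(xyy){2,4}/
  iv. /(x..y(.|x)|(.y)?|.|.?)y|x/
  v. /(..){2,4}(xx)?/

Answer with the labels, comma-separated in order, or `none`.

i → match
ii → match
iii → no match — must end with 'xyy'
iv → match
v → no match

i, ii, iv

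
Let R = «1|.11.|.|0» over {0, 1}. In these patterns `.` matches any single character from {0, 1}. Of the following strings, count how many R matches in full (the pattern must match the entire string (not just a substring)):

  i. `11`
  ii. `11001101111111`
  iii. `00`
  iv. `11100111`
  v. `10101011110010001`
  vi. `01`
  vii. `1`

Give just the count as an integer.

1

i → no match
ii → no match
iii → no match
iv → no match
v → no match
vi → no match
vii → match
Total matched: 1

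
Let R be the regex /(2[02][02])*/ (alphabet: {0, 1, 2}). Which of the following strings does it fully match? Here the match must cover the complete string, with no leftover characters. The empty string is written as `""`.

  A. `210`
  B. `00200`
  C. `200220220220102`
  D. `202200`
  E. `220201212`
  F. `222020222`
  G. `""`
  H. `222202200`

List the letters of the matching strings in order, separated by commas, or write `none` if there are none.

D, G, H

A → no match
B → no match
C → no match
D → match
E → no match
F → no match
G → match
H → match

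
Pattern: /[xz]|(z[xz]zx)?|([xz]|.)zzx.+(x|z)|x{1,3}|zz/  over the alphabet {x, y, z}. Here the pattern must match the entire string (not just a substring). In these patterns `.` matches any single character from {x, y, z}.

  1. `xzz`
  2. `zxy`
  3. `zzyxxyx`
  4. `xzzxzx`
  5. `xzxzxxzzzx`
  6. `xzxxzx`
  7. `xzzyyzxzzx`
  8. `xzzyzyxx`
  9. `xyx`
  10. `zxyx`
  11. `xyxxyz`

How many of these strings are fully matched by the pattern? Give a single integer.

1

1 → no match
2 → no match
3 → no match
4 → match
5 → no match
6 → no match
7 → no match
8 → no match
9 → no match
10 → no match
11 → no match
Total matched: 1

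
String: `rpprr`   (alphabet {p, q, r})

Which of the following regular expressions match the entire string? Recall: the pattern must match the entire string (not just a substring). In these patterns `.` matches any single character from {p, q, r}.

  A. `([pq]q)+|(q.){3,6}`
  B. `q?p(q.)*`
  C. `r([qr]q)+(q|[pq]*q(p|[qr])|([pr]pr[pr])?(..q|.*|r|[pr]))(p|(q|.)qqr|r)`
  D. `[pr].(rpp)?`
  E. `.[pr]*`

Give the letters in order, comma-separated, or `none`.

E

A → no match
B → no match
C → no match
D → no match
E → match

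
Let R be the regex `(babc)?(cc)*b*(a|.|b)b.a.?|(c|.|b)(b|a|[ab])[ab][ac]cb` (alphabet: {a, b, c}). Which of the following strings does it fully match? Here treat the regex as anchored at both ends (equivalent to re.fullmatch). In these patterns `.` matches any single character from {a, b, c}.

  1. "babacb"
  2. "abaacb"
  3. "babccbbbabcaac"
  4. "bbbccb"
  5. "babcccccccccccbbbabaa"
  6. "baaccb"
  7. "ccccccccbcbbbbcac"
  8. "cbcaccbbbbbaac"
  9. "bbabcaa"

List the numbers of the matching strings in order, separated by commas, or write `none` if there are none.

1. "babacb" → match
2. "abaacb" → match
3 → no match
4. "bbbccb" → match
5 → match
6. "baaccb" → match
7 → no match
8 → no match
9. "bbabcaa" → match

1, 2, 4, 5, 6, 9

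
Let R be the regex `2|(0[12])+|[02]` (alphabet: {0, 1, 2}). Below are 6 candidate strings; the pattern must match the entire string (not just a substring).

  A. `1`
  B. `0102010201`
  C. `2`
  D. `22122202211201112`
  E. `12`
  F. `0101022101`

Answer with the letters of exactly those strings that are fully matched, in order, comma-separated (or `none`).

B, C

A → no match
B → match
C → match
D → no match
E → no match
F → no match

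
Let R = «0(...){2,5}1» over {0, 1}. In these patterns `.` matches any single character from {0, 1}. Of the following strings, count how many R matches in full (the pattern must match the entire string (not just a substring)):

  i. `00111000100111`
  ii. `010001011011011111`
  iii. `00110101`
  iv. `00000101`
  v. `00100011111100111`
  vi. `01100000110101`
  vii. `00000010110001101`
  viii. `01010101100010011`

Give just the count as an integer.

7

i → match
ii → no match
iii → match
iv → match
v → match
vi → match
vii → match
viii → match
Total matched: 7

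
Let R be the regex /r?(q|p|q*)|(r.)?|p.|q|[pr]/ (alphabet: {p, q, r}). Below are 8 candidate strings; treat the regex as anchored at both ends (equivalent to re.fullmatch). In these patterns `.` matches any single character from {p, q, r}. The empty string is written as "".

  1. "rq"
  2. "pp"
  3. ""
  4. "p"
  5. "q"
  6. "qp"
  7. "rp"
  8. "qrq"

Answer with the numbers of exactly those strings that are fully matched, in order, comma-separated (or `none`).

1, 2, 3, 4, 5, 7

1. "rq" → match
2. "pp" → match
3. "" → match
4. "p" → match
5. "q" → match
6. "qp" → no match
7. "rp" → match
8. "qrq" → no match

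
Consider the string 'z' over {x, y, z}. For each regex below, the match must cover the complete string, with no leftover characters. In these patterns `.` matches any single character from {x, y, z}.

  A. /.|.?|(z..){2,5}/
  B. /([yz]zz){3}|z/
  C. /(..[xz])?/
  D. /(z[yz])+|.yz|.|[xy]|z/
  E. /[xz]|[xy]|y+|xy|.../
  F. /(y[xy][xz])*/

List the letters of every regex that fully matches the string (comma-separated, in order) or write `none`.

A → match
B → match
C → no match
D → match
E → match
F → no match

A, B, D, E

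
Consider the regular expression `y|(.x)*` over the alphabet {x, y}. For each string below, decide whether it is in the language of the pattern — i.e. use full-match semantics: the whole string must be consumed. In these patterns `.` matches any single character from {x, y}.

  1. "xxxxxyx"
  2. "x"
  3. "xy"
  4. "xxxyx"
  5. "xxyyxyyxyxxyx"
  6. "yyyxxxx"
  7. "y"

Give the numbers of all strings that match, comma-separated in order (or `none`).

7

1 → no match
2 → no match
3 → no match
4 → no match
5 → no match
6 → no match
7 → match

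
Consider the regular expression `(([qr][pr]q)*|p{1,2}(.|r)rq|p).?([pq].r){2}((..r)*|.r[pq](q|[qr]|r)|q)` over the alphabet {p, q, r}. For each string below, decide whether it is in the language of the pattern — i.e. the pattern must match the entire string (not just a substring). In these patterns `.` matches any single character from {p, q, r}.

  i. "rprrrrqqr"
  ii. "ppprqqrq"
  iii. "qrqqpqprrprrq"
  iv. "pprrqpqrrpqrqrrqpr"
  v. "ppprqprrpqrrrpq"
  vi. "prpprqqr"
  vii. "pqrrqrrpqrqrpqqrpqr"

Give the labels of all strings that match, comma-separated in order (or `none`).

ii, iii, iv, v, vi

i. "rprrrrqqr" → no match
ii. "ppprqqrq" → match
iii → match
iv → match
v → match
vi. "prpprqqr" → match
vii → no match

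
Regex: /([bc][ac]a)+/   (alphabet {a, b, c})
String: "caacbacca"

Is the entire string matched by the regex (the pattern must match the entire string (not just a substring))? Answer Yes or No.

No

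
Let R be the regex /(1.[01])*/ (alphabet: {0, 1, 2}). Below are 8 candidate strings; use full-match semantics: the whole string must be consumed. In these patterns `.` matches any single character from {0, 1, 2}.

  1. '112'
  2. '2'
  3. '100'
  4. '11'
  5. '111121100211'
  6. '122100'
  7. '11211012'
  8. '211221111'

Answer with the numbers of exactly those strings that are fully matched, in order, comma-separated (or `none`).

3

1 → no match
2 → no match
3 → match
4 → no match
5 → no match
6 → no match
7 → no match
8 → no match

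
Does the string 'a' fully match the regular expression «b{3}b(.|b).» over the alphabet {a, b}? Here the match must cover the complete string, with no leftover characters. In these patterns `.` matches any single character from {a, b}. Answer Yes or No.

Every match must start with 'b', but 'a' does not.

No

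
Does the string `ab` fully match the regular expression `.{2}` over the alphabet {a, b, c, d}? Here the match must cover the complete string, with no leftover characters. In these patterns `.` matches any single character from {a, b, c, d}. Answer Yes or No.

Yes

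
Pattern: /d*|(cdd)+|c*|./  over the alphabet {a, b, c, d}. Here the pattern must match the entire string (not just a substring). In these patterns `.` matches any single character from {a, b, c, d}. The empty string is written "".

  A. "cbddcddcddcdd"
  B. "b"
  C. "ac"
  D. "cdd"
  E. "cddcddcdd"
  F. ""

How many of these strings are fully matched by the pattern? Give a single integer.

A → no match
B → match
C → no match
D → match
E → match
F → match
Total matched: 4

4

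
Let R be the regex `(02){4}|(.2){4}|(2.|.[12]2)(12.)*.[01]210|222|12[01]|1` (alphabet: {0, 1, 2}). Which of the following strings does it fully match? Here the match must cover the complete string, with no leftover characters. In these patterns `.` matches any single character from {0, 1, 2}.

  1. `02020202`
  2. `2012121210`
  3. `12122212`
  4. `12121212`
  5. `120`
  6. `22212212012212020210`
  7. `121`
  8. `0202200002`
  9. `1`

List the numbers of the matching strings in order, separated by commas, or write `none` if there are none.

1 → match
2 → match
3 → match
4 → match
5 → match
6 → match
7 → match
8 → no match
9 → match

1, 2, 3, 4, 5, 6, 7, 9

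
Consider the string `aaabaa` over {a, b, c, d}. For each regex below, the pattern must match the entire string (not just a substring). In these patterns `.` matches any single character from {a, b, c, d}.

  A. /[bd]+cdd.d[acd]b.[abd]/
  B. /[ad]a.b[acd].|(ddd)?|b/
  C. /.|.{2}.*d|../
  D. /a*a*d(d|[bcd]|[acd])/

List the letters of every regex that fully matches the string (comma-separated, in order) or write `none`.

B

A → no match
B → match
C → no match
D → no match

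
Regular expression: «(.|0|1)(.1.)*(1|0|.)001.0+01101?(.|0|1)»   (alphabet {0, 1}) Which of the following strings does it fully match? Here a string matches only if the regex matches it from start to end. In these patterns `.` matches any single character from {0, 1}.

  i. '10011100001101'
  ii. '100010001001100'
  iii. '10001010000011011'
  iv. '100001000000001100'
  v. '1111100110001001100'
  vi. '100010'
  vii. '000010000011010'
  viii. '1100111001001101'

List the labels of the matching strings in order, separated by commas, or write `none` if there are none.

i → no match
ii → no match
iii → no match
iv → no match
v → no match
vi → no match
vii → match
viii → no match

vii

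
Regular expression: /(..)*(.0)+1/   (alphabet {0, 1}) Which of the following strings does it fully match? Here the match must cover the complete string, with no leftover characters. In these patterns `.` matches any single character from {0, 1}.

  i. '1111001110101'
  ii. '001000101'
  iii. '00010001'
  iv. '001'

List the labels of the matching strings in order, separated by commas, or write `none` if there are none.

i, ii, iv

i → match
ii → match
iii → no match
iv → match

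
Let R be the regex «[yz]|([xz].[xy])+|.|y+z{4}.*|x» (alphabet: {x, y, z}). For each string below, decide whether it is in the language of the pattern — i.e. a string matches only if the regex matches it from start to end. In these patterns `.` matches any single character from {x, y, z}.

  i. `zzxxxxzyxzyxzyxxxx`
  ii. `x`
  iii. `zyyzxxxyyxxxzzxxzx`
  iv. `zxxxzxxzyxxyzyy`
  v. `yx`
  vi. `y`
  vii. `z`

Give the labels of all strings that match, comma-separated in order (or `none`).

i → match
ii → match
iii → match
iv → match
v → no match
vi → match
vii → match

i, ii, iii, iv, vi, vii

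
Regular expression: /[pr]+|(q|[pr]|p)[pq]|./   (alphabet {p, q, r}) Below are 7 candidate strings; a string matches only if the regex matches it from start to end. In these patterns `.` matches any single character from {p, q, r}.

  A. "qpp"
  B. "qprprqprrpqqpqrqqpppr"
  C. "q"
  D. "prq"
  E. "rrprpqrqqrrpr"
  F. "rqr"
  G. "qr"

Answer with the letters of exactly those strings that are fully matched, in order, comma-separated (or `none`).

A → no match
B → no match
C → match
D → no match
E → no match
F → no match
G → no match

C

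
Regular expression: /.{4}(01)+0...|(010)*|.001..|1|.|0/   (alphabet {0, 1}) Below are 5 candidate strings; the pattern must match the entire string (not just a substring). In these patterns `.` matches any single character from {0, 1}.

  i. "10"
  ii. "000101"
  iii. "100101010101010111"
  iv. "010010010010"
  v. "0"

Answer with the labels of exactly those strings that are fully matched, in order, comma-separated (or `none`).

i → no match
ii → match
iii → match
iv → match
v → match

ii, iii, iv, v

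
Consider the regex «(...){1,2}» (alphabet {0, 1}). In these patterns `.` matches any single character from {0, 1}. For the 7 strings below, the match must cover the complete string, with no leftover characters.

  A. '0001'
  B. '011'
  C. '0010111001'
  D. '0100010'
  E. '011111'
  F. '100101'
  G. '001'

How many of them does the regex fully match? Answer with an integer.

A → no match
B → match
C → no match
D → no match
E → match
F → match
G → match
Total matched: 4

4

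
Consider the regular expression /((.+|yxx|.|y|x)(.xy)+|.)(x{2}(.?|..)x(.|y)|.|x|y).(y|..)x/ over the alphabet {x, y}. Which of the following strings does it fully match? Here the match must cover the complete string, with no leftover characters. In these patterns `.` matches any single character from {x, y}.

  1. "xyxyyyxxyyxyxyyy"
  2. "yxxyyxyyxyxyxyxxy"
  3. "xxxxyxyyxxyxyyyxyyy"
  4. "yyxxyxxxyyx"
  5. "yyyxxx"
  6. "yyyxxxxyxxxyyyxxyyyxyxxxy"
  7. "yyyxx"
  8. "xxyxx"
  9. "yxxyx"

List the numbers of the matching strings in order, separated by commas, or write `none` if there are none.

1 → no match — must end with "x"
2 → no match — must end with "x"
3 → no match — must end with "x"
4. "yyxxyxxxyyx" → no match
5. "yyyxxx" → match
6 → no match — must end with "x"
7. "yyyxx" → no match
8. "xxyxx" → no match
9. "yxxyx" → match

5, 9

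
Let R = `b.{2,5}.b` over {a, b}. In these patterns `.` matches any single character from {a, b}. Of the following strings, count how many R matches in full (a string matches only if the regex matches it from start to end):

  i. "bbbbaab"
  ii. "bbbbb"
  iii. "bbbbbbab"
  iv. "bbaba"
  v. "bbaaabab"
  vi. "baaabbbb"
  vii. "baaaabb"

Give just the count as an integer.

i → match
ii → match
iii → match
iv → no match — must end with "b"
v → match
vi → match
vii → match
Total matched: 6

6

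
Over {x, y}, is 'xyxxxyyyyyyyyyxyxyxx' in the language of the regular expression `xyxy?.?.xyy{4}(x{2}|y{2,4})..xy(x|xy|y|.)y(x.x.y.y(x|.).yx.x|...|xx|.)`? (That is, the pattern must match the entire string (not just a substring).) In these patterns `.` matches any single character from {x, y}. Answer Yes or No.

Yes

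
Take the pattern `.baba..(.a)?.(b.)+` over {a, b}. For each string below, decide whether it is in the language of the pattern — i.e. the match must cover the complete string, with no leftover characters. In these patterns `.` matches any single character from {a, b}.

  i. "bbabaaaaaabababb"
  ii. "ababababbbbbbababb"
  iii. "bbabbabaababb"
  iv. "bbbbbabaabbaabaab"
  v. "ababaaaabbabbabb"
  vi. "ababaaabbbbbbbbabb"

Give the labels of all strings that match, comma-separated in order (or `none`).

i → match
ii → match
iii → no match
iv → no match
v → no match
vi → match

i, ii, vi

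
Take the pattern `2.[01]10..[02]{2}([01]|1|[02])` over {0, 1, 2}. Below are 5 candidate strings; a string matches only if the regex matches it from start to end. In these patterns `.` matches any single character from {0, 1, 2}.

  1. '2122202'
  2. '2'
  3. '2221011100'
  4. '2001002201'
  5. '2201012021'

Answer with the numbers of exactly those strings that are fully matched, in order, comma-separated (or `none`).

1 → no match
2 → no match
3 → no match
4 → match
5 → match

4, 5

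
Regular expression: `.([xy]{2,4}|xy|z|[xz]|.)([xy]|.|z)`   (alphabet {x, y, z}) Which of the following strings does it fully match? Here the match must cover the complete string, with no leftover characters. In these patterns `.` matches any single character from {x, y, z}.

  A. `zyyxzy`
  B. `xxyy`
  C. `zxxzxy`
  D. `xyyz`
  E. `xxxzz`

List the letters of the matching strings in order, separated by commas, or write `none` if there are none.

B, D

A → no match
B → match
C → no match
D → match
E → no match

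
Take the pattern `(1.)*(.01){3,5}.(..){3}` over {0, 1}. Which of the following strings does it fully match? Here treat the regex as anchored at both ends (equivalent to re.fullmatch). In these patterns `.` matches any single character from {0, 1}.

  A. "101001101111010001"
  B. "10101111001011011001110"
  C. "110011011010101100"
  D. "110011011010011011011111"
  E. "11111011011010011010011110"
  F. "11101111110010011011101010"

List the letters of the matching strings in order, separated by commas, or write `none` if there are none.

A → no match
B → no match
C → match
D → match
E → match
F → match

C, D, E, F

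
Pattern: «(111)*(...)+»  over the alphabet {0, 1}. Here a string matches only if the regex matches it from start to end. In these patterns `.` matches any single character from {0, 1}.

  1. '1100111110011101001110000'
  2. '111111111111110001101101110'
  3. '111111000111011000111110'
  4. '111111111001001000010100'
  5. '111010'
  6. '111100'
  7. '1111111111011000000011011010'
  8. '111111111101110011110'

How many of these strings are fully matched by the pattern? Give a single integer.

1 → no match
2 → match
3 → match
4 → match
5 → match
6 → match
7 → no match
8 → match
Total matched: 6

6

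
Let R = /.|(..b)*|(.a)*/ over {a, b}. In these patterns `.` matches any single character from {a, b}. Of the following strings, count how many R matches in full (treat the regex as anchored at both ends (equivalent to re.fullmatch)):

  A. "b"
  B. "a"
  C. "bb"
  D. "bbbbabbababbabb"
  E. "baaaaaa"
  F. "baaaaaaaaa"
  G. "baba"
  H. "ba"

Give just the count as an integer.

6

A → match
B → match
C → no match
D → match
E → no match
F → match
G → match
H → match
Total matched: 6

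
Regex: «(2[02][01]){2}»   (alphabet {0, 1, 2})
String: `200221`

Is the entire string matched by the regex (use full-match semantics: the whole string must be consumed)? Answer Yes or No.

Yes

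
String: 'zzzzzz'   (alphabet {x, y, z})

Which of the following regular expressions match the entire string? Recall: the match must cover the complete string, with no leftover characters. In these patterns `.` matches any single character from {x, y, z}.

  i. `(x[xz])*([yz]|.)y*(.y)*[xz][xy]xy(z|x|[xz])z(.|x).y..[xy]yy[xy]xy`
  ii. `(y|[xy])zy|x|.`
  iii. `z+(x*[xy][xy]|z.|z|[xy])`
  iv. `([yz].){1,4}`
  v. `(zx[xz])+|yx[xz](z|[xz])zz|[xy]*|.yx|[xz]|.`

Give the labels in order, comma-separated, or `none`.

i → no match — must end with 'xy'
ii → no match
iii → match
iv → match
v → no match

iii, iv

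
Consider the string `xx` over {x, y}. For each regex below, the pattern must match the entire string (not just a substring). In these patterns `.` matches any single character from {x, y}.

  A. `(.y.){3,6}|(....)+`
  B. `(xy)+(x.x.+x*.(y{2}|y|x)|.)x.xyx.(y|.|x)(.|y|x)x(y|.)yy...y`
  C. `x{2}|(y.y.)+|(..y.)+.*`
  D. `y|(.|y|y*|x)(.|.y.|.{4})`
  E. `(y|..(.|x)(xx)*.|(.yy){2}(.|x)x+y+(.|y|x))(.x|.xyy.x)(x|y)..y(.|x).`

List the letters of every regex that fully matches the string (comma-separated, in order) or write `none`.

C, D

A → no match
B → no match — must start with `xy`
C → match
D → match
E → no match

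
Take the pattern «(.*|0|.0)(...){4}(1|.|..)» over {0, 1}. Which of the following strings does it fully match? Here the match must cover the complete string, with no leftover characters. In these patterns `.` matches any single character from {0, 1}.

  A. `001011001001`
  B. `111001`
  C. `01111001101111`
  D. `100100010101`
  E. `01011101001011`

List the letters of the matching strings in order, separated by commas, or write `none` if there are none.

A → no match
B → no match
C → match
D → no match
E → match

C, E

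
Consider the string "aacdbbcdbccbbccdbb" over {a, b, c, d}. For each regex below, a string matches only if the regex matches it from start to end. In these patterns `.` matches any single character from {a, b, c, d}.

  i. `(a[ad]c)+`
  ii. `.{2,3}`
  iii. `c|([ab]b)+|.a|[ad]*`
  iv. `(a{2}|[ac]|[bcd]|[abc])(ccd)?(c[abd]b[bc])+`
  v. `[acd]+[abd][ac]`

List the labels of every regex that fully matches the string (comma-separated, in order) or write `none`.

i → no match — must end with "c"
ii → no match
iii → no match
iv → match
v → no match

iv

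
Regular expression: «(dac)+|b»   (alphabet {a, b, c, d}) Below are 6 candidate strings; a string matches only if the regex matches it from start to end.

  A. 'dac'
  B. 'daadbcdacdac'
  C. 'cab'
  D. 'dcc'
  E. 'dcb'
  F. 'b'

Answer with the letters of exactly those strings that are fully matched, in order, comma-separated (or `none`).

A → match
B → no match
C → no match
D → no match
E → no match
F → match

A, F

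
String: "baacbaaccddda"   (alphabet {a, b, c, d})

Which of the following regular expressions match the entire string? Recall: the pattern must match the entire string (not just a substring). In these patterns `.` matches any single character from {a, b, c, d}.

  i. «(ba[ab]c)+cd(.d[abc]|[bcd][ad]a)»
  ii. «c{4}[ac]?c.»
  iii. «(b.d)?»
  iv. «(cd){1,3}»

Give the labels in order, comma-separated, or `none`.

i → match
ii → no match — must start with "c"
iii → no match
iv → no match — must start with "cd"

i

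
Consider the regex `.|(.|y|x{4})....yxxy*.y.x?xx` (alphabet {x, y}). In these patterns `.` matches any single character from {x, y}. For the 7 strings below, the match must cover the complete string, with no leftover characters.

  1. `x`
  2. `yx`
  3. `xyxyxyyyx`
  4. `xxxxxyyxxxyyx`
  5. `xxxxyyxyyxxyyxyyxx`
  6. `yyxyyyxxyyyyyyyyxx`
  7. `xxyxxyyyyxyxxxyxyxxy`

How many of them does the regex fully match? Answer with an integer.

3

1. `x` → match
2. `yx` → no match
3. `xyxyxyyyx` → no match
4 → no match
5 → match
6 → match
7 → no match
Total matched: 3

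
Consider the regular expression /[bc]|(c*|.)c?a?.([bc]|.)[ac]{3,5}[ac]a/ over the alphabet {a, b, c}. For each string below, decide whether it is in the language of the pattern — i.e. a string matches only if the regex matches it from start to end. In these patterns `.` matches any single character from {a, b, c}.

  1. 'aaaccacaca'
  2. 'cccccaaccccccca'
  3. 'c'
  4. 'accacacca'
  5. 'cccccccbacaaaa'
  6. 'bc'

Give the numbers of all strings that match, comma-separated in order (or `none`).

1 → match
2 → match
3 → match
4 → match
5 → match
6 → no match

1, 2, 3, 4, 5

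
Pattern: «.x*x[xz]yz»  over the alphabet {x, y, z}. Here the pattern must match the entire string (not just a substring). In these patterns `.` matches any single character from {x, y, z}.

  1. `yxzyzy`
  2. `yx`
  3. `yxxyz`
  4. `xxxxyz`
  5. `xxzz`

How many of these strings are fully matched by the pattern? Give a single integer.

1 → no match — must end with `yz`
2 → no match — must end with `yz`
3 → match
4 → match
5 → no match — must end with `yz`
Total matched: 2

2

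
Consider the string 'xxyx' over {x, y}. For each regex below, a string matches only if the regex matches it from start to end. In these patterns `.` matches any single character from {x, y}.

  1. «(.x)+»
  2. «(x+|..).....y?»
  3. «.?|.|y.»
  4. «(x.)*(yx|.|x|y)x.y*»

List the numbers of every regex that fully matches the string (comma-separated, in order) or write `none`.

1

1 → match
2 → no match
3 → no match
4 → no match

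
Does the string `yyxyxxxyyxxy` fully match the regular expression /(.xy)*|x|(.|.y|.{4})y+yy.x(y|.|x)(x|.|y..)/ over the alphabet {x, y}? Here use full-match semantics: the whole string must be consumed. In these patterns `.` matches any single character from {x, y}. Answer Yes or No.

No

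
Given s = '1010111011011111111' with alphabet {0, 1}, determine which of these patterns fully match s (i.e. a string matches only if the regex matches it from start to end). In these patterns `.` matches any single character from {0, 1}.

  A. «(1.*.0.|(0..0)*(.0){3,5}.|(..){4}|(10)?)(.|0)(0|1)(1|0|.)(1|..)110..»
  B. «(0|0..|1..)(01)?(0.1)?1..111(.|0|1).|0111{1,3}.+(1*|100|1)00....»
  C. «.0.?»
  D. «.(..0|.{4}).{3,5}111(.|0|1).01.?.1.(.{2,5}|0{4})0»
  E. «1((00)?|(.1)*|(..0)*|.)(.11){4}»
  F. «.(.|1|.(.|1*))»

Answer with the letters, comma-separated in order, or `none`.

E

A → no match
B → no match
C → no match
D → no match — must end with '0'
E → match
F → no match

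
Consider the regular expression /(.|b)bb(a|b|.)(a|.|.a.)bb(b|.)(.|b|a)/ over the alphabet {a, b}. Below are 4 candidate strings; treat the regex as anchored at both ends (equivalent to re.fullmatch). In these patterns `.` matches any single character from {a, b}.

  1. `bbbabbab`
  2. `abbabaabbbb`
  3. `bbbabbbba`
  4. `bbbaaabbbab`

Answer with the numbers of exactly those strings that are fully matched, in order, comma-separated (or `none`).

1 → no match
2 → match
3 → match
4 → match

2, 3, 4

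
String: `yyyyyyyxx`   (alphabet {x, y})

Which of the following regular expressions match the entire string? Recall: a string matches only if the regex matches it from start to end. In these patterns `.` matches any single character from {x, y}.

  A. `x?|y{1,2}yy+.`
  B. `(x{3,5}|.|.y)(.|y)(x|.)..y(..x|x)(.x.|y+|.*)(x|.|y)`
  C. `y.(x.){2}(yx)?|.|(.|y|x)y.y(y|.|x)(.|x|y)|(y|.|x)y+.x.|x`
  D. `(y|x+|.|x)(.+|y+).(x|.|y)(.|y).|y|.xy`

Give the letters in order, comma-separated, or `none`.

B, C, D

A → no match
B → match
C → match
D → match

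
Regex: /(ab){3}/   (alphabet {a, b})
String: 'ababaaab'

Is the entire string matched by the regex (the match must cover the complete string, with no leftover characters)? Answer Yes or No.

No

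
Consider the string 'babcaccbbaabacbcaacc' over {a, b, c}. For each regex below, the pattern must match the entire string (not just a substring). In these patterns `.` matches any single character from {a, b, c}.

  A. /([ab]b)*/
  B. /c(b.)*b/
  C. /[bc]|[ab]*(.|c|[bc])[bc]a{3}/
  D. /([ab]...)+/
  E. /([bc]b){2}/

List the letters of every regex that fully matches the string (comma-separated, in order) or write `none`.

A → no match
B → no match — must start with 'c'
C → no match
D → match
E → no match — must end with 'b'

D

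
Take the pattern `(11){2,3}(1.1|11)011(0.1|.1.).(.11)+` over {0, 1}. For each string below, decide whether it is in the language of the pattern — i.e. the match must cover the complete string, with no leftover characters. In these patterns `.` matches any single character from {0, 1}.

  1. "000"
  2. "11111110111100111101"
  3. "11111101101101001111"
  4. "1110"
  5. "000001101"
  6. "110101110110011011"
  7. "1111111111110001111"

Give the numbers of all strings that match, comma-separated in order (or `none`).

1. "000" → no match — must start with "11"
2 → no match — must end with "11"
3 → no match
4. "1110" → no match — must end with "11"
5. "000001101" → no match — must start with "11"
6 → no match
7 → no match

none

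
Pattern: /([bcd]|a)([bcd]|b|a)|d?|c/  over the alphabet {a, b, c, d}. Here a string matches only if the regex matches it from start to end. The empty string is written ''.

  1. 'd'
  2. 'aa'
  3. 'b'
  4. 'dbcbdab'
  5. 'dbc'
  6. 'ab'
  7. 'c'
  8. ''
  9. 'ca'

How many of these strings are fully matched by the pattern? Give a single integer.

1 → match
2 → match
3 → no match
4 → no match
5 → no match
6 → match
7 → match
8 → match
9 → match
Total matched: 6

6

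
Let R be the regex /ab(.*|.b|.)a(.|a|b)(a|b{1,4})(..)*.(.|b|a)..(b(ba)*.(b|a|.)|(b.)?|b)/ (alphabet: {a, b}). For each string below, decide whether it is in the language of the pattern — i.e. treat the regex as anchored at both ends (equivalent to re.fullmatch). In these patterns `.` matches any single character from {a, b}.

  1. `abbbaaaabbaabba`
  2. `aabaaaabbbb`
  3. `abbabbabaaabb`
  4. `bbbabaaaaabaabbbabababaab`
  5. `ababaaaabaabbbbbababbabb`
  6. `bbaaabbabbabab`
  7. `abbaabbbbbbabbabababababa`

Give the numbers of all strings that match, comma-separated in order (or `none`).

1 → match
2. `aabaaaabbbb` → no match — must start with `ab`
3 → match
4 → no match — must start with `ab`
5 → match
6 → no match — must start with `ab`
7 → match

1, 3, 5, 7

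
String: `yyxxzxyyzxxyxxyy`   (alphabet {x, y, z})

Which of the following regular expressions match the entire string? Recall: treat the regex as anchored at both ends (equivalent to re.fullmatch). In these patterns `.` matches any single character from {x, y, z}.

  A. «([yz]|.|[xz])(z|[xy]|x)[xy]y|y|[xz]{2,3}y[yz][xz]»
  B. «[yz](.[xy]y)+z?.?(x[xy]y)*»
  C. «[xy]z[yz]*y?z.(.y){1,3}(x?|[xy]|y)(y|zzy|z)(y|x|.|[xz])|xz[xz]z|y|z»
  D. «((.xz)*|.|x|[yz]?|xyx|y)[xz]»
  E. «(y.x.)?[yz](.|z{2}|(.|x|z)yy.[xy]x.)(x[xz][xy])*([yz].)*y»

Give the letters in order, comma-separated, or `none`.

A → no match
B → no match
C → no match
D → no match
E → match

E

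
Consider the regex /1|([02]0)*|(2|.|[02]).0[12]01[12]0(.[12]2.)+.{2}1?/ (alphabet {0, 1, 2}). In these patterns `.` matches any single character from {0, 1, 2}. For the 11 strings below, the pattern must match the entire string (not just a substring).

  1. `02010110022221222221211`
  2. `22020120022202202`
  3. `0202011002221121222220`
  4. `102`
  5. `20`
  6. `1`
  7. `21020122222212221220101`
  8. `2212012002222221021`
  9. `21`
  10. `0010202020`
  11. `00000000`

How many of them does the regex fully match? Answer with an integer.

5

1 → match
2 → no match
3 → match
4 → no match
5 → match
6 → match
7 → no match
8 → no match
9 → no match
10 → no match
11 → match
Total matched: 5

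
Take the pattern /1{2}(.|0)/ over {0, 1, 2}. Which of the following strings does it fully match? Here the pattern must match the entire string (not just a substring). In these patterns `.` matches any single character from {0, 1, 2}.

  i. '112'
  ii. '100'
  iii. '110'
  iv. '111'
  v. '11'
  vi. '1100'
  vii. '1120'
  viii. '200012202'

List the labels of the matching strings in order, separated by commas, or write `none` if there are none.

i → match
ii → no match
iii → match
iv → match
v → no match
vi → no match
vii → no match
viii → no match — must start with '1'

i, iii, iv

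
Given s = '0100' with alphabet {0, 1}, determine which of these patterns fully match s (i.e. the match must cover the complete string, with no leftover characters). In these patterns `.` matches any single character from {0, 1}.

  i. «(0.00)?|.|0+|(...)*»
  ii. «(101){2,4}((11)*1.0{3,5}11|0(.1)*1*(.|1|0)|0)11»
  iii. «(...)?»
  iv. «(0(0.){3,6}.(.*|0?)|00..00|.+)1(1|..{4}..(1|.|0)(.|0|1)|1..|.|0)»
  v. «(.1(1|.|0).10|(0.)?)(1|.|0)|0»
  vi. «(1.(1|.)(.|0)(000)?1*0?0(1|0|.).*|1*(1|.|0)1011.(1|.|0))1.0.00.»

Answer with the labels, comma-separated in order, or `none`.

i → match
ii → no match — must start with '101'
iii → no match
iv → no match
v → no match
vi → no match

i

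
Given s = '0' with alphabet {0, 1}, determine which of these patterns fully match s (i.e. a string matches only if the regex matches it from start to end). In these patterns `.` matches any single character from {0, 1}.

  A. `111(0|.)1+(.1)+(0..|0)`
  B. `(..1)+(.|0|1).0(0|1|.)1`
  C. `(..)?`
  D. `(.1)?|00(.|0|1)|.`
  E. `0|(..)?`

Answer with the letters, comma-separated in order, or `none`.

A → no match — must start with '111'
B → no match — must end with '1'
C → no match
D → match
E → match

D, E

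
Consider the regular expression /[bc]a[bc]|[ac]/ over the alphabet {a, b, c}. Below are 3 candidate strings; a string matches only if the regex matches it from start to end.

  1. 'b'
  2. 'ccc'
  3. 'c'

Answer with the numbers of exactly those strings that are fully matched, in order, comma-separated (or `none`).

1 → no match
2 → no match
3 → match

3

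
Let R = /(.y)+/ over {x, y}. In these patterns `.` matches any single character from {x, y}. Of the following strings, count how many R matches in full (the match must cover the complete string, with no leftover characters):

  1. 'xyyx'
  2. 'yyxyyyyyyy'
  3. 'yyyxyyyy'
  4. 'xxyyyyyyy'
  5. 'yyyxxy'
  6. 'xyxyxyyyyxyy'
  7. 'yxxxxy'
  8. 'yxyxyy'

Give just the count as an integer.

1 → no match — must end with 'y'
2 → match
3 → no match
4 → no match
5 → no match
6 → no match
7 → no match
8 → no match
Total matched: 1

1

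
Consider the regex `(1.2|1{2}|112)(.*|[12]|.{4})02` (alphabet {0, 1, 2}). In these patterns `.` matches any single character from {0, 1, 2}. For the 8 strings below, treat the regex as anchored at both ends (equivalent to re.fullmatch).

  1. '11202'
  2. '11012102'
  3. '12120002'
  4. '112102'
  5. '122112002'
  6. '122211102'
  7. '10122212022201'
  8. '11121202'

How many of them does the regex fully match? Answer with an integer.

1. '11202' → match
2. '11012102' → match
3. '12120002' → no match
4. '112102' → match
5. '122112002' → match
6. '122211102' → match
7 → no match — must end with '02'
8. '11121202' → match
Total matched: 6

6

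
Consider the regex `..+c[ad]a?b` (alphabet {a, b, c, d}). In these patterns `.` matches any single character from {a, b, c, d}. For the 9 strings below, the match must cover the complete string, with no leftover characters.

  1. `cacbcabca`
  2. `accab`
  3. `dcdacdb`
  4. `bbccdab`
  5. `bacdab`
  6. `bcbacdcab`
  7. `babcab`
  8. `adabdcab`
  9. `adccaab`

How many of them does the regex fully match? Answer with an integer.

8

1. `cacbcabca` → no match — must end with `b`
2. `accab` → match
3. `dcdacdb` → match
4. `bbccdab` → match
5. `bacdab` → match
6. `bcbacdcab` → match
7. `babcab` → match
8. `adabdcab` → match
9. `adccaab` → match
Total matched: 8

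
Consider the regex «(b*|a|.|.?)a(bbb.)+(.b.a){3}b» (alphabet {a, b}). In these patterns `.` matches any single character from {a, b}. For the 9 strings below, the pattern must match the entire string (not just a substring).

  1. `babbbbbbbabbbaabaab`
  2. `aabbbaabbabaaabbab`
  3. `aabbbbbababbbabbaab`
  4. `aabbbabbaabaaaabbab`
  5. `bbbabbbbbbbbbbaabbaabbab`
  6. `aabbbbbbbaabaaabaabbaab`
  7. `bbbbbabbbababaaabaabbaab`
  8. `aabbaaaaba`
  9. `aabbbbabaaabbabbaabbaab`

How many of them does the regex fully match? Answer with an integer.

2

1 → match
2 → no match
3 → no match
4 → no match
5 → no match
6 → match
7 → no match
8. `aabbaaaaba` → no match — must end with `ab`
9 → no match
Total matched: 2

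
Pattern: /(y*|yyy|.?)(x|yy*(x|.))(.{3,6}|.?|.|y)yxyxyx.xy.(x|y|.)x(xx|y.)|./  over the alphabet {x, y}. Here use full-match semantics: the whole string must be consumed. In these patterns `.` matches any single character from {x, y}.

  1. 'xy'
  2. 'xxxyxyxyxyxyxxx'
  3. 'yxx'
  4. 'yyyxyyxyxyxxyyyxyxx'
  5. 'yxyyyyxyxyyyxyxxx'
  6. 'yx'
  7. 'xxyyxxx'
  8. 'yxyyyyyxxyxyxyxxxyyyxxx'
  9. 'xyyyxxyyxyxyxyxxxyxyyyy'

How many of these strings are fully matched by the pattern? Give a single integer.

0

1 → no match
2 → no match
3 → no match
4 → no match
5 → no match
6 → no match
7 → no match
8 → no match
9 → no match
Total matched: 0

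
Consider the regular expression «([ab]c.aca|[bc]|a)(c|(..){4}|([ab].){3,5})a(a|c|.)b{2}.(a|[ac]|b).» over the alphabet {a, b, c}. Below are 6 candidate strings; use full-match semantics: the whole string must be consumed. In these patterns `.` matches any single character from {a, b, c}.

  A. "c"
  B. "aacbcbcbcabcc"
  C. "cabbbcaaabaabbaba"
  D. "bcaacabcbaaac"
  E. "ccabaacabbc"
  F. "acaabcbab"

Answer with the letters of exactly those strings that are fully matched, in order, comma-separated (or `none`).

none

A → no match
B → no match
C → no match
D → no match
E → no match
F → no match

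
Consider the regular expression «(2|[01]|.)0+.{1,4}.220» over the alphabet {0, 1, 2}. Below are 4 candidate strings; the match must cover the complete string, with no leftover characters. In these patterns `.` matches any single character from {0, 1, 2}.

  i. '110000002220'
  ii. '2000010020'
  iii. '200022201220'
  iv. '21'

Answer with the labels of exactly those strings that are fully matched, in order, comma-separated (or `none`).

i → no match
ii → no match — must end with '220'
iii → match
iv → no match — must end with '220'

iii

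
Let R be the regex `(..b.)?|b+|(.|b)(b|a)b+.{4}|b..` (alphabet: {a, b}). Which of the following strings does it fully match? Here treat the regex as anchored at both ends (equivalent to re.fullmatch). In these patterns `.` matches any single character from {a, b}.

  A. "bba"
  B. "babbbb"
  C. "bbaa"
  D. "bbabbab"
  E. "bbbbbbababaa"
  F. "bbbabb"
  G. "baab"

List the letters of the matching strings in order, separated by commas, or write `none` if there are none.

A

A → match
B → no match
C → no match
D → no match
E → no match
F → no match
G → no match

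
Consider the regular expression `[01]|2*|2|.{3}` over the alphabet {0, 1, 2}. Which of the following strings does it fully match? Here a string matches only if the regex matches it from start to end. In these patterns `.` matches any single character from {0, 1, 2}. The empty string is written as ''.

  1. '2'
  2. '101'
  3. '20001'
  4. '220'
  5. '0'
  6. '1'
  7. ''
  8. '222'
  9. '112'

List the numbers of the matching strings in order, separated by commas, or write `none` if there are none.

1 → match
2 → match
3 → no match
4 → match
5 → match
6 → match
7 → match
8 → match
9 → match

1, 2, 4, 5, 6, 7, 8, 9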